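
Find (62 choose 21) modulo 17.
4

Using Lucas' theorem:
Write n=62 and k=21 in base 17:
n in base 17: [3, 11]
k in base 17: [1, 4]
C(62,21) mod 17 = ∏ C(n_i, k_i) mod 17
Digit binomials (mod 17): C(3,1) = 3; C(11,4) = 330 ≡ 7
Product: 3 × 7 = 21 ≡ 4 (mod 17)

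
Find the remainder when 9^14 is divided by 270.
81

Repeated squaring. Binary of 14 = 1110.
9^1 ≡ 9 (mod 270); 9^2 ≡ 81 (mod 270); 9^4 ≡ 81 (mod 270); 9^8 ≡ 81 (mod 270)
9^14 = 9^2 × 9^4 × 9^8 ≡ 81 (mod 270)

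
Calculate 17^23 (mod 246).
89

Repeated squaring. Binary of 23 = 10111.
17^1 ≡ 17 (mod 246); 17^2 ≡ 43 (mod 246); 17^4 ≡ 127 (mod 246); 17^8 ≡ 139 (mod 246); 17^16 ≡ 133 (mod 246)
17^23 = 17^1 × 17^2 × 17^4 × 17^16 ≡ 89 (mod 246)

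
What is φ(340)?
128

340 = 2^2 × 5 × 17
φ(n) = n × ∏(1 - 1/p) for each prime p dividing n
φ(340) = 340 × (1 - 1/2) × (1 - 1/5) × (1 - 1/17) = 128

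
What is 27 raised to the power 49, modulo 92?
35

Repeated squaring. Binary of 49 = 110001.
27^1 ≡ 27 (mod 92); 27^2 ≡ 85 (mod 92); 27^4 ≡ 49 (mod 92); 27^8 ≡ 9 (mod 92); 27^16 ≡ 81 (mod 92); 27^32 ≡ 29 (mod 92)
27^49 = 27^1 × 27^16 × 27^32 ≡ 35 (mod 92)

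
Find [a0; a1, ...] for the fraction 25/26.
[0; 1, 25]

Euclidean algorithm steps:
25 = 0 × 26 + 25
26 = 1 × 25 + 1
25 = 25 × 1 + 0
Continued fraction: [0; 1, 25]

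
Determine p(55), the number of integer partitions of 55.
451276

p(n) counts ways to write n as a sum of positive integers (order ignored).
Euler's pentagonal recurrence: p(k) = p(k-1) + p(k-2) - p(k-5) - p(k-7) + p(k-12) + p(k-15) - ... (offsets j(3j∓1)/2, signs ++--, p(0)=1, p(<0)=0).
DP table for k = 0..54: p(0)=1, p(1)=1, p(2)=2, p(3)=3, p(4)=5, p(5)=7, p(6)=11, p(7)=15, p(8)=22, p(9)=30, p(10)=42, p(11)=56, p(12)=77, p(13)=101, p(14)=135, p(15)=176, p(16)=231, p(17)=297, p(18)=385, p(19)=490, p(20)=627, p(21)=792, p(22)=1002, p(23)=1255, p(24)=1575, p(25)=1958, p(26)=2436, p(27)=3010, p(28)=3718, p(29)=4565, p(30)=5604, p(31)=6842, p(32)=8349, p(33)=10143, p(34)=12310, p(35)=14883, p(36)=17977, p(37)=21637, p(38)=26015, p(39)=31185, p(40)=37338, p(41)=44583, p(42)=53174, p(43)=63261, p(44)=75175, p(45)=89134, p(46)=105558, p(47)=124754, p(48)=147273, p(49)=173525, p(50)=204226, p(51)=239943, p(52)=281589, p(53)=329931, p(54)=386155.
Final step: p(55) = p(54) + p(53) - p(50) - p(48) + p(43) + p(40) - p(33) - p(29) + p(20) + p(15) - p(4)
= 386155 + 329931 - 204226 - 147273 + 63261 + 37338 - 10143 - 4565 + 627 + 176 - 5
= 451276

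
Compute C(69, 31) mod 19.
3

Using Lucas' theorem:
Write n=69 and k=31 in base 19:
n in base 19: [3, 12]
k in base 19: [1, 12]
C(69,31) mod 19 = ∏ C(n_i, k_i) mod 19
Digit binomials (mod 19): C(3,1) = 3; C(12,12) = 1
Product: 3 × 1 = 3 ≡ 3 (mod 19)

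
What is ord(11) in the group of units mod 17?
16

17 is prime, so ord(11) divides φ(17) = 16.
Divisors of 16: 1, 2, 4, 8, 16.
Repeated squaring: 11^1 ≡ 11, 11^2 ≡ 2, 11^4 ≡ 4, 11^8 ≡ 16, 11^16 ≡ 1 (mod 17).
Test 11^d mod 17 for each divisor d in increasing order:
11^1 ≡ 11
11^2 ≡ 2
11^4 ≡ 4
11^8 ≡ 16
11^16 ≡ 1  ← first divisor giving 1
The order is 16.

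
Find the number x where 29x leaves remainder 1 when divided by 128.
53

gcd(29, 128) = 1, so the inverse exists.
Extended Euclidean algorithm on (128, 29):
128 = 4 × 29 + 12  ⟹  12 = (1)·128 + (-4)·29
29 = 2 × 12 + 5  ⟹  5 = (-2)·128 + (9)·29
12 = 2 × 5 + 2  ⟹  2 = (5)·128 + (-22)·29
5 = 2 × 2 + 1  ⟹  1 = (-12)·128 + (53)·29
So (53)·29 ≡ 1 (mod 128), i.e. 29^(-1) ≡ 53 (mod 128).
Check: 29 × 53 = 1537 ≡ 1 (mod 128)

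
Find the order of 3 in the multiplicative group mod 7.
6

7 is prime, so ord(3) divides φ(7) = 6.
Divisors of 6: 1, 2, 3, 6.
Repeated squaring: 3^1 ≡ 3, 3^2 ≡ 2, 3^4 ≡ 4 (mod 7).
Test 3^d mod 7 for each divisor d in increasing order:
3^1 ≡ 3
3^2 ≡ 2
3^3 = 3^2·3^1 ≡ 6
3^6 = 3^4·3^2 ≡ 1  ← first divisor giving 1
The order is 6.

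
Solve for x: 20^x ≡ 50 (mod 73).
26

Baby-step giant-step with step n = ⌈√73⌉ = 9.
Baby steps 20^j mod 73 (j:value) for j=0..8: 0:1, 1:20, 2:35, 3:43, 4:57, 5:45, 6:24, 7:42, 8:37.
Giant-step multiplier: 20^(-9) ≡ 20^(72-9) = 20^63 ≡ 22 (mod 73).
Giant steps γ_i = 50·22^i mod 73: γ_0=50, γ_1=5, γ_2=37 (in table at j=8).
x = i·n + j = 2·9 + 8 = 26.
Check: 20^26 ≡ 50 (mod 73).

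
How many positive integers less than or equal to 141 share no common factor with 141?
92

141 = 3 × 47
φ(n) = n × ∏(1 - 1/p) for each prime p dividing n
φ(141) = 141 × (1 - 1/3) × (1 - 1/47) = 92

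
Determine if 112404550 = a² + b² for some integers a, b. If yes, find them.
Not possible

Factorization: 112404550 = 2 × 5^2 × 131^3
By Fermat: n is sum of two squares iff every prime p ≡ 3 (mod 4) appears to even power.
Prime(s) ≡ 3 (mod 4) with odd exponent: [(131, 3)]
Therefore 112404550 cannot be expressed as a² + b².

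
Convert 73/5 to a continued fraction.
[14; 1, 1, 2]

Euclidean algorithm steps:
73 = 14 × 5 + 3
5 = 1 × 3 + 2
3 = 1 × 2 + 1
2 = 2 × 1 + 0
Continued fraction: [14; 1, 1, 2]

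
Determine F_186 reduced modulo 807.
793

Matrix identity: Q^n = [[F_(n+1), F_n], [F_n, F_(n-1)]] with Q = [[1,1],[1,0]].
n = 186 = 10111010₂. Square-and-multiply, entries mod 807:
Q^1 = [[1,1],[1,0]]
Q^2 = (Q^1)² = [[2,1],[1,1]]
Q^5 = (Q^2)²·Q = [[8,5],[5,3]]
Q^11 = (Q^5)²·Q = [[144,89],[89,55]]
Q^23 = (Q^11)²·Q = [[369,412],[412,764]]
Q^46 = (Q^23)² = [[52,350],[350,509]]
Q^93 = (Q^46)²·Q = [[368,119],[119,249]]
Q^186 = (Q^93)² = [[290,793],[793,304]]
F_186 mod 807 = Q^186[0][1] = 793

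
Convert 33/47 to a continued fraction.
[0; 1, 2, 2, 1, 4]

Euclidean algorithm steps:
33 = 0 × 47 + 33
47 = 1 × 33 + 14
33 = 2 × 14 + 5
14 = 2 × 5 + 4
5 = 1 × 4 + 1
4 = 4 × 1 + 0
Continued fraction: [0; 1, 2, 2, 1, 4]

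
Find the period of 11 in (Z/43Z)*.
7

43 is prime, so ord(11) divides φ(43) = 42.
Divisors of 42: 1, 2, 3, 6, 7, 14, 21, 42.
Repeated squaring: 11^1 ≡ 11, 11^2 ≡ 35, 11^4 ≡ 21, 11^8 ≡ 11, 11^16 ≡ 35, 11^32 ≡ 21 (mod 43).
Test 11^d mod 43 for each divisor d in increasing order:
11^1 ≡ 11
11^2 ≡ 35
11^3 = 11^2·11^1 ≡ 41
11^6 = 11^4·11^2 ≡ 4
11^7 = 11^4·11^2·11^1 ≡ 1  ← first divisor giving 1
The order is 7.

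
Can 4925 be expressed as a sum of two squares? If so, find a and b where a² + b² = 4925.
5² + 70² (a=5, b=70)

Factorization: 4925 = 5^2 × 197
By Fermat: n is sum of two squares iff every prime p ≡ 3 (mod 4) appears to even power.
All primes ≡ 3 (mod 4) appear to even power.
Search a = 0, 1, 2, … for 4925 - a² a perfect square: first hit at a = 5: 4925 - 25 = 4900 = 70².
4925 = 5² + 70² = 25 + 4900 ✓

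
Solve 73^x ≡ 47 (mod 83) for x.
55

Baby-step giant-step with step n = ⌈√83⌉ = 10.
Baby steps 73^j mod 83 (j:value) for j=0..9: 0:1, 1:73, 2:17, 3:79, 4:40, 5:15, 6:16, 7:6, 8:23, 9:19.
Giant-step multiplier: 73^(-10) ≡ 73^(82-10) = 73^72 ≡ 38 (mod 83).
Giant steps γ_i = 47·38^i mod 83: γ_0=47, γ_1=43, γ_2=57, γ_3=8, γ_4=55, γ_5=15 (in table at j=5).
x = i·n + j = 5·10 + 5 = 55.
Check: 73^55 ≡ 47 (mod 83).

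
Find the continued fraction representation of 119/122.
[0; 1, 39, 1, 2]

Euclidean algorithm steps:
119 = 0 × 122 + 119
122 = 1 × 119 + 3
119 = 39 × 3 + 2
3 = 1 × 2 + 1
2 = 2 × 1 + 0
Continued fraction: [0; 1, 39, 1, 2]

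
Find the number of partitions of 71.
4697205

p(n) counts ways to write n as a sum of positive integers (order ignored).
Euler's pentagonal recurrence: p(k) = p(k-1) + p(k-2) - p(k-5) - p(k-7) + p(k-12) + p(k-15) - ... (offsets j(3j∓1)/2, signs ++--, p(0)=1, p(<0)=0).
DP table for k = 0..70: p(0)=1, p(1)=1, p(2)=2, p(3)=3, p(4)=5, p(5)=7, p(6)=11, p(7)=15, p(8)=22, p(9)=30, p(10)=42, p(11)=56, p(12)=77, p(13)=101, p(14)=135, p(15)=176, p(16)=231, p(17)=297, p(18)=385, p(19)=490, p(20)=627, p(21)=792, p(22)=1002, p(23)=1255, p(24)=1575, p(25)=1958, p(26)=2436, p(27)=3010, p(28)=3718, p(29)=4565, p(30)=5604, p(31)=6842, p(32)=8349, p(33)=10143, p(34)=12310, p(35)=14883, p(36)=17977, p(37)=21637, p(38)=26015, p(39)=31185, p(40)=37338, p(41)=44583, p(42)=53174, p(43)=63261, p(44)=75175, p(45)=89134, p(46)=105558, p(47)=124754, p(48)=147273, p(49)=173525, p(50)=204226, p(51)=239943, p(52)=281589, p(53)=329931, p(54)=386155, p(55)=451276, p(56)=526823, p(57)=614154, p(58)=715220, p(59)=831820, p(60)=966467, p(61)=1121505, p(62)=1300156, p(63)=1505499, p(64)=1741630, p(65)=2012558, p(66)=2323520, p(67)=2679689, p(68)=3087735, p(69)=3554345, p(70)=4087968.
Final step: p(71) = p(70) + p(69) - p(66) - p(64) + p(59) + p(56) - p(49) - p(45) + p(36) + p(31) - p(20) - p(14) + p(1)
= 4087968 + 3554345 - 2323520 - 1741630 + 831820 + 526823 - 173525 - 89134 + 17977 + 6842 - 627 - 135 + 1
= 4697205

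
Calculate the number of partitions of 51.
239943

p(n) counts ways to write n as a sum of positive integers (order ignored).
Euler's pentagonal recurrence: p(k) = p(k-1) + p(k-2) - p(k-5) - p(k-7) + p(k-12) + p(k-15) - ... (offsets j(3j∓1)/2, signs ++--, p(0)=1, p(<0)=0).
DP table for k = 0..50: p(0)=1, p(1)=1, p(2)=2, p(3)=3, p(4)=5, p(5)=7, p(6)=11, p(7)=15, p(8)=22, p(9)=30, p(10)=42, p(11)=56, p(12)=77, p(13)=101, p(14)=135, p(15)=176, p(16)=231, p(17)=297, p(18)=385, p(19)=490, p(20)=627, p(21)=792, p(22)=1002, p(23)=1255, p(24)=1575, p(25)=1958, p(26)=2436, p(27)=3010, p(28)=3718, p(29)=4565, p(30)=5604, p(31)=6842, p(32)=8349, p(33)=10143, p(34)=12310, p(35)=14883, p(36)=17977, p(37)=21637, p(38)=26015, p(39)=31185, p(40)=37338, p(41)=44583, p(42)=53174, p(43)=63261, p(44)=75175, p(45)=89134, p(46)=105558, p(47)=124754, p(48)=147273, p(49)=173525, p(50)=204226.
Final step: p(51) = p(50) + p(49) - p(46) - p(44) + p(39) + p(36) - p(29) - p(25) + p(16) + p(11) - p(0)
= 204226 + 173525 - 105558 - 75175 + 31185 + 17977 - 4565 - 1958 + 231 + 56 - 1
= 239943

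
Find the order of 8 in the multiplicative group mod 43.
14

43 is prime, so ord(8) divides φ(43) = 42.
Divisors of 42: 1, 2, 3, 6, 7, 14, 21, 42.
Repeated squaring: 8^1 ≡ 8, 8^2 ≡ 21, 8^4 ≡ 11, 8^8 ≡ 35, 8^16 ≡ 21, 8^32 ≡ 11 (mod 43).
Test 8^d mod 43 for each divisor d in increasing order:
8^1 ≡ 8
8^2 ≡ 21
8^3 = 8^2·8^1 ≡ 39
8^6 = 8^4·8^2 ≡ 16
8^7 = 8^4·8^2·8^1 ≡ 42
8^14 = 8^8·8^4·8^2 ≡ 1  ← first divisor giving 1
The order is 14.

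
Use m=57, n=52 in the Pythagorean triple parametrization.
(545, 5928, 5953)

Euclid's formula: a = m² - n², b = 2mn, c = m² + n²
m = 57, n = 52
a = 57² - 52² = 3249 - 2704 = 545
b = 2 × 57 × 52 = 5928
c = 57² + 52² = 3249 + 2704 = 5953
Verification: 545² + 5928² = 297025 + 35141184 = 35438209 = 5953² ✓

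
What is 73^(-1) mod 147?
145

gcd(73, 147) = 1, so the inverse exists.
Extended Euclidean algorithm on (147, 73):
147 = 2 × 73 + 1  ⟹  1 = (1)·147 + (-2)·73
So (-2)·73 ≡ 1 (mod 147), i.e. 73^(-1) ≡ -2 ≡ 145 (mod 147).
Check: 73 × 145 = 10585 ≡ 1 (mod 147)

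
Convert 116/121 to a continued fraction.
[0; 1, 23, 5]

Euclidean algorithm steps:
116 = 0 × 121 + 116
121 = 1 × 116 + 5
116 = 23 × 5 + 1
5 = 5 × 1 + 0
Continued fraction: [0; 1, 23, 5]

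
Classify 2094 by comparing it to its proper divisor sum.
abundant

Proper divisors of 2094: sum = 1 + 2 + 3 + 6 + 349 + 698 + 1047 = 2106
Since 2106 > 2094, 2094 is abundant.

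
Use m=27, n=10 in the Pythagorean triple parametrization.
(629, 540, 829)

Euclid's formula: a = m² - n², b = 2mn, c = m² + n²
m = 27, n = 10
a = 27² - 10² = 729 - 100 = 629
b = 2 × 27 × 10 = 540
c = 27² + 10² = 729 + 100 = 829
Verification: 629² + 540² = 395641 + 291600 = 687241 = 829² ✓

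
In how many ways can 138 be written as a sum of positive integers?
12292341831

p(n) counts ways to write n as a sum of positive integers (order ignored).
Euler's pentagonal recurrence: p(k) = p(k-1) + p(k-2) - p(k-5) - p(k-7) + p(k-12) + p(k-15) - ... (offsets j(3j∓1)/2, signs ++--, p(0)=1, p(<0)=0).
DP table for k = 0..137: p(0)=1, p(1)=1, p(2)=2, p(3)=3, p(4)=5, p(5)=7, p(6)=11, p(7)=15, p(8)=22, p(9)=30, p(10)=42, p(11)=56, p(12)=77, p(13)=101, p(14)=135, p(15)=176, p(16)=231, p(17)=297, p(18)=385, p(19)=490, p(20)=627, p(21)=792, p(22)=1002, p(23)=1255, p(24)=1575, p(25)=1958, p(26)=2436, p(27)=3010, p(28)=3718, p(29)=4565, p(30)=5604, p(31)=6842, p(32)=8349, p(33)=10143, p(34)=12310, p(35)=14883, p(36)=17977, p(37)=21637, p(38)=26015, p(39)=31185, p(40)=37338, p(41)=44583, p(42)=53174, p(43)=63261, p(44)=75175, p(45)=89134, p(46)=105558, p(47)=124754, p(48)=147273, p(49)=173525, p(50)=204226, p(51)=239943, p(52)=281589, p(53)=329931, p(54)=386155, p(55)=451276, p(56)=526823, p(57)=614154, p(58)=715220, p(59)=831820, p(60)=966467, p(61)=1121505, p(62)=1300156, p(63)=1505499, p(64)=1741630, p(65)=2012558, p(66)=2323520, p(67)=2679689, p(68)=3087735, p(69)=3554345, p(70)=4087968, p(71)=4697205, p(72)=5392783, p(73)=6185689, p(74)=7089500, p(75)=8118264, p(76)=9289091, p(77)=10619863, p(78)=12132164, p(79)=13848650, p(80)=15796476, p(81)=18004327, p(82)=20506255, p(83)=23338469, p(84)=26543660, p(85)=30167357, p(86)=34262962, p(87)=38887673, p(88)=44108109, p(89)=49995925, p(90)=56634173, p(91)=64112359, p(92)=72533807, p(93)=82010177, p(94)=92669720, p(95)=104651419, p(96)=118114304, p(97)=133230930, p(98)=150198136, p(99)=169229875, p(100)=190569292, p(101)=214481126, p(102)=241265379, p(103)=271248950, p(104)=304801365, p(105)=342325709, p(106)=384276336, p(107)=431149389, p(108)=483502844, p(109)=541946240, p(110)=607163746, p(111)=679903203, p(112)=761002156, p(113)=851376628, p(114)=952050665, p(115)=1064144451, p(116)=1188908248, p(117)=1327710076, p(118)=1482074143, p(119)=1653668665, p(120)=1844349560, p(121)=2056148051, p(122)=2291320912, p(123)=2552338241, p(124)=2841940500, p(125)=3163127352, p(126)=3519222692, p(127)=3913864295, p(128)=4351078600, p(129)=4835271870, p(130)=5371315400, p(131)=5964539504, p(132)=6620830889, p(133)=7346629512, p(134)=8149040695, p(135)=9035836076, p(136)=10015581680, p(137)=11097645016.
Final step: p(138) = p(137) + p(136) - p(133) - p(131) + p(126) + p(123) - p(116) - p(112) + p(103) + p(98) - p(87) - p(81) + p(68) + p(61) - p(46) - p(38) + p(21) + p(12)
= 11097645016 + 10015581680 - 7346629512 - 5964539504 + 3519222692 + 2552338241 - 1188908248 - 761002156 + 271248950 + 150198136 - 38887673 - 18004327 + 3087735 + 1121505 - 105558 - 26015 + 792 + 77
= 12292341831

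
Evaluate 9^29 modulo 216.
81

Repeated squaring. Binary of 29 = 11101.
9^1 ≡ 9 (mod 216); 9^2 ≡ 81 (mod 216); 9^4 ≡ 81 (mod 216); 9^8 ≡ 81 (mod 216); 9^16 ≡ 81 (mod 216)
9^29 = 9^1 × 9^4 × 9^8 × 9^16 ≡ 81 (mod 216)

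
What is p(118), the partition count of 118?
1482074143

p(n) counts ways to write n as a sum of positive integers (order ignored).
Euler's pentagonal recurrence: p(k) = p(k-1) + p(k-2) - p(k-5) - p(k-7) + p(k-12) + p(k-15) - ... (offsets j(3j∓1)/2, signs ++--, p(0)=1, p(<0)=0).
DP table for k = 0..117: p(0)=1, p(1)=1, p(2)=2, p(3)=3, p(4)=5, p(5)=7, p(6)=11, p(7)=15, p(8)=22, p(9)=30, p(10)=42, p(11)=56, p(12)=77, p(13)=101, p(14)=135, p(15)=176, p(16)=231, p(17)=297, p(18)=385, p(19)=490, p(20)=627, p(21)=792, p(22)=1002, p(23)=1255, p(24)=1575, p(25)=1958, p(26)=2436, p(27)=3010, p(28)=3718, p(29)=4565, p(30)=5604, p(31)=6842, p(32)=8349, p(33)=10143, p(34)=12310, p(35)=14883, p(36)=17977, p(37)=21637, p(38)=26015, p(39)=31185, p(40)=37338, p(41)=44583, p(42)=53174, p(43)=63261, p(44)=75175, p(45)=89134, p(46)=105558, p(47)=124754, p(48)=147273, p(49)=173525, p(50)=204226, p(51)=239943, p(52)=281589, p(53)=329931, p(54)=386155, p(55)=451276, p(56)=526823, p(57)=614154, p(58)=715220, p(59)=831820, p(60)=966467, p(61)=1121505, p(62)=1300156, p(63)=1505499, p(64)=1741630, p(65)=2012558, p(66)=2323520, p(67)=2679689, p(68)=3087735, p(69)=3554345, p(70)=4087968, p(71)=4697205, p(72)=5392783, p(73)=6185689, p(74)=7089500, p(75)=8118264, p(76)=9289091, p(77)=10619863, p(78)=12132164, p(79)=13848650, p(80)=15796476, p(81)=18004327, p(82)=20506255, p(83)=23338469, p(84)=26543660, p(85)=30167357, p(86)=34262962, p(87)=38887673, p(88)=44108109, p(89)=49995925, p(90)=56634173, p(91)=64112359, p(92)=72533807, p(93)=82010177, p(94)=92669720, p(95)=104651419, p(96)=118114304, p(97)=133230930, p(98)=150198136, p(99)=169229875, p(100)=190569292, p(101)=214481126, p(102)=241265379, p(103)=271248950, p(104)=304801365, p(105)=342325709, p(106)=384276336, p(107)=431149389, p(108)=483502844, p(109)=541946240, p(110)=607163746, p(111)=679903203, p(112)=761002156, p(113)=851376628, p(114)=952050665, p(115)=1064144451, p(116)=1188908248, p(117)=1327710076.
Final step: p(118) = p(117) + p(116) - p(113) - p(111) + p(106) + p(103) - p(96) - p(92) + p(83) + p(78) - p(67) - p(61) + p(48) + p(41) - p(26) - p(18) + p(1)
= 1327710076 + 1188908248 - 851376628 - 679903203 + 384276336 + 271248950 - 118114304 - 72533807 + 23338469 + 12132164 - 2679689 - 1121505 + 147273 + 44583 - 2436 - 385 + 1
= 1482074143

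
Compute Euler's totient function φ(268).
132

268 = 2^2 × 67
φ(n) = n × ∏(1 - 1/p) for each prime p dividing n
φ(268) = 268 × (1 - 1/2) × (1 - 1/67) = 132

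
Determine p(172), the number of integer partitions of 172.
330495499613

p(n) counts ways to write n as a sum of positive integers (order ignored).
Euler's pentagonal recurrence: p(k) = p(k-1) + p(k-2) - p(k-5) - p(k-7) + p(k-12) + p(k-15) - ... (offsets j(3j∓1)/2, signs ++--, p(0)=1, p(<0)=0).
DP table for k = 0..171: p(0)=1, p(1)=1, p(2)=2, p(3)=3, p(4)=5, p(5)=7, p(6)=11, p(7)=15, p(8)=22, p(9)=30, p(10)=42, p(11)=56, p(12)=77, p(13)=101, p(14)=135, p(15)=176, p(16)=231, p(17)=297, p(18)=385, p(19)=490, p(20)=627, p(21)=792, p(22)=1002, p(23)=1255, p(24)=1575, p(25)=1958, p(26)=2436, p(27)=3010, p(28)=3718, p(29)=4565, p(30)=5604, p(31)=6842, p(32)=8349, p(33)=10143, p(34)=12310, p(35)=14883, p(36)=17977, p(37)=21637, p(38)=26015, p(39)=31185, p(40)=37338, p(41)=44583, p(42)=53174, p(43)=63261, p(44)=75175, p(45)=89134, p(46)=105558, p(47)=124754, p(48)=147273, p(49)=173525, p(50)=204226, p(51)=239943, p(52)=281589, p(53)=329931, p(54)=386155, p(55)=451276, p(56)=526823, p(57)=614154, p(58)=715220, p(59)=831820, p(60)=966467, p(61)=1121505, p(62)=1300156, p(63)=1505499, p(64)=1741630, p(65)=2012558, p(66)=2323520, p(67)=2679689, p(68)=3087735, p(69)=3554345, p(70)=4087968, p(71)=4697205, p(72)=5392783, p(73)=6185689, p(74)=7089500, p(75)=8118264, p(76)=9289091, p(77)=10619863, p(78)=12132164, p(79)=13848650, p(80)=15796476, p(81)=18004327, p(82)=20506255, p(83)=23338469, p(84)=26543660, p(85)=30167357, p(86)=34262962, p(87)=38887673, p(88)=44108109, p(89)=49995925, p(90)=56634173, p(91)=64112359, p(92)=72533807, p(93)=82010177, p(94)=92669720, p(95)=104651419, p(96)=118114304, p(97)=133230930, p(98)=150198136, p(99)=169229875, p(100)=190569292, p(101)=214481126, p(102)=241265379, p(103)=271248950, p(104)=304801365, p(105)=342325709, p(106)=384276336, p(107)=431149389, p(108)=483502844, p(109)=541946240, p(110)=607163746, p(111)=679903203, p(112)=761002156, p(113)=851376628, p(114)=952050665, p(115)=1064144451, p(116)=1188908248, p(117)=1327710076, p(118)=1482074143, p(119)=1653668665, p(120)=1844349560, p(121)=2056148051, p(122)=2291320912, p(123)=2552338241, p(124)=2841940500, p(125)=3163127352, p(126)=3519222692, p(127)=3913864295, p(128)=4351078600, p(129)=4835271870, p(130)=5371315400, p(131)=5964539504, p(132)=6620830889, p(133)=7346629512, p(134)=8149040695, p(135)=9035836076, p(136)=10015581680, p(137)=11097645016, p(138)=12292341831, p(139)=13610949895, p(140)=15065878135, p(141)=16670689208, p(142)=18440293320, p(143)=20390982757, p(144)=22540654445, p(145)=24908858009, p(146)=27517052599, p(147)=30388671978, p(148)=33549419497, p(149)=37027355200, p(150)=40853235313, p(151)=45060624582, p(152)=49686288421, p(153)=54770336324, p(154)=60356673280, p(155)=66493182097, p(156)=73232243759, p(157)=80630964769, p(158)=88751778802, p(159)=97662728555, p(160)=107438159466, p(161)=118159068427, p(162)=129913904637, p(163)=142798995930, p(164)=156919475295, p(165)=172389800255, p(166)=189334822579, p(167)=207890420102, p(168)=228204732751, p(169)=250438925115, p(170)=274768617130, p(171)=301384802048.
Final step: p(172) = p(171) + p(170) - p(167) - p(165) + p(160) + p(157) - p(150) - p(146) + p(137) + p(132) - p(121) - p(115) + p(102) + p(95) - p(80) - p(72) + p(55) + p(46) - p(27) - p(17)
= 301384802048 + 274768617130 - 207890420102 - 172389800255 + 107438159466 + 80630964769 - 40853235313 - 27517052599 + 11097645016 + 6620830889 - 2056148051 - 1064144451 + 241265379 + 104651419 - 15796476 - 5392783 + 451276 + 105558 - 3010 - 297
= 330495499613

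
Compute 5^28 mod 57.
43

Repeated squaring. Binary of 28 = 11100.
5^1 ≡ 5 (mod 57); 5^2 ≡ 25 (mod 57); 5^4 ≡ 55 (mod 57); 5^8 ≡ 4 (mod 57); 5^16 ≡ 16 (mod 57)
5^28 = 5^4 × 5^8 × 5^16 ≡ 43 (mod 57)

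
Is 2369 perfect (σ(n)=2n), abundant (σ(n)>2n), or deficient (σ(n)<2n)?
deficient

Proper divisors of 2369: sum = 1 + 23 + 103 = 127
Since 127 < 2369, 2369 is deficient.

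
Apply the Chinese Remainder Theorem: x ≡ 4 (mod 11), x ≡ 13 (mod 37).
235

Using Chinese Remainder Theorem:
M = 11 × 37 = 407
M1 = 37, M2 = 11
y1 = 37^(-1) mod 11 = 3
y2 = 11^(-1) mod 37 = 27
x = (4×37×3 + 13×11×27) mod 407 = 235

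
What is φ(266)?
108

266 = 2 × 7 × 19
φ(n) = n × ∏(1 - 1/p) for each prime p dividing n
φ(266) = 266 × (1 - 1/2) × (1 - 1/7) × (1 - 1/19) = 108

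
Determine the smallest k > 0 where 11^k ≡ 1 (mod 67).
66

67 is prime, so ord(11) divides φ(67) = 66.
Divisors of 66: 1, 2, 3, 6, 11, 22, 33, 66.
Repeated squaring: 11^1 ≡ 11, 11^2 ≡ 54, 11^4 ≡ 35, 11^8 ≡ 19, 11^16 ≡ 26, 11^32 ≡ 6, 11^64 ≡ 36 (mod 67).
Test 11^d mod 67 for each divisor d in increasing order:
11^1 ≡ 11
11^2 ≡ 54
11^3 = 11^2·11^1 ≡ 58
11^6 = 11^4·11^2 ≡ 14
11^11 = 11^8·11^2·11^1 ≡ 30
11^22 = 11^16·11^4·11^2 ≡ 29
11^33 = 11^32·11^1 ≡ 66
11^66 = 11^64·11^2 ≡ 1  ← first divisor giving 1
The order is 66.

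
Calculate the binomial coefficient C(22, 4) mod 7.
0

Using Lucas' theorem:
Write n=22 and k=4 in base 7:
n in base 7: [3, 1]
k in base 7: [0, 4]
C(22,4) mod 7 = ∏ C(n_i, k_i) mod 7
Digit binomials (mod 7): C(3,0) = 1; C(1,4) = 0 (k_i > n_i)
Product: 1 × 0 = 0 ≡ 0 (mod 7)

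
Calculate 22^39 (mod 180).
28

Repeated squaring. Binary of 39 = 100111.
22^1 ≡ 22 (mod 180); 22^2 ≡ 124 (mod 180); 22^4 ≡ 76 (mod 180); 22^8 ≡ 16 (mod 180); 22^16 ≡ 76 (mod 180); 22^32 ≡ 16 (mod 180)
22^39 = 22^1 × 22^2 × 22^4 × 22^32 ≡ 28 (mod 180)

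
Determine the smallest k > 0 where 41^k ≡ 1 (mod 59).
29

59 is prime, so ord(41) divides φ(59) = 58.
Divisors of 58: 1, 2, 29, 58.
Repeated squaring: 41^1 ≡ 41, 41^2 ≡ 29, 41^4 ≡ 15, 41^8 ≡ 48, 41^16 ≡ 3, 41^32 ≡ 9 (mod 59).
Test 41^d mod 59 for each divisor d in increasing order:
41^1 ≡ 41
41^2 ≡ 29
41^29 = 41^16·41^8·41^4·41^1 ≡ 1  ← first divisor giving 1
The order is 29.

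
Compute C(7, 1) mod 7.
0

Using Lucas' theorem:
Write n=7 and k=1 in base 7:
n in base 7: [1, 0]
k in base 7: [0, 1]
C(7,1) mod 7 = ∏ C(n_i, k_i) mod 7
Digit binomials (mod 7): C(1,0) = 1; C(0,1) = 0 (k_i > n_i)
Product: 1 × 0 = 0 ≡ 0 (mod 7)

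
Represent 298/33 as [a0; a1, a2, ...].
[9; 33]

Euclidean algorithm steps:
298 = 9 × 33 + 1
33 = 33 × 1 + 0
Continued fraction: [9; 33]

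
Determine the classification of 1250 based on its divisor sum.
deficient

Proper divisors of 1250: sum = 1 + 2 + 5 + 10 + 25 + 50 + 125 + 250 + 625 = 1093
Since 1093 < 1250, 1250 is deficient.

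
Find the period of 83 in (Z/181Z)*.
180

181 is prime, so ord(83) divides φ(181) = 180.
Divisors of 180: 1, 2, 3, 4, 5, 6, 9, 10, 12, 15, 18, 20, 30, 36, 45, 60, 90, 180.
Repeated squaring: 83^1 ≡ 83, 83^2 ≡ 11, 83^4 ≡ 121, 83^8 ≡ 161, 83^16 ≡ 38, 83^32 ≡ 177, 83^64 ≡ 16, 83^128 ≡ 75 (mod 181).
Test 83^d mod 181 for each divisor d in increasing order:
83^1 ≡ 83
83^2 ≡ 11
83^3 = 83^2·83^1 ≡ 8
83^4 ≡ 121
83^5 = 83^4·83^1 ≡ 88
83^6 = 83^4·83^2 ≡ 64
83^9 = 83^8·83^1 ≡ 150
83^10 = 83^8·83^2 ≡ 142
83^12 = 83^8·83^4 ≡ 114
83^15 = 83^8·83^4·83^2·83^1 ≡ 7
83^18 = 83^16·83^2 ≡ 56
83^20 = 83^16·83^4 ≡ 73
83^30 = 83^16·83^8·83^4·83^2 ≡ 49
83^36 = 83^32·83^4 ≡ 59
83^45 = 83^32·83^8·83^4·83^1 ≡ 162
83^60 = 83^32·83^16·83^8·83^4 ≡ 48
83^90 = 83^64·83^16·83^8·83^2 ≡ 180
83^180 = 83^128·83^32·83^16·83^4 ≡ 1  ← first divisor giving 1
The order is 180.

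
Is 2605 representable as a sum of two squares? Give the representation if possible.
2² + 51² (a=2, b=51)

Factorization: 2605 = 5 × 521
By Fermat: n is sum of two squares iff every prime p ≡ 3 (mod 4) appears to even power.
All primes ≡ 3 (mod 4) appear to even power.
Search a = 0, 1, 2, … for 2605 - a² a perfect square: first hit at a = 2: 2605 - 4 = 2601 = 51².
2605 = 2² + 51² = 4 + 2601 ✓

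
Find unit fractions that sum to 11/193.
1/18 + 1/695 + 1/2414430

Greedy algorithm:
11/193: ceiling(193/11) = 18, use 1/18
5/3474: ceiling(3474/5) = 695, use 1/695
1/2414430: ceiling(2414430/1) = 2414430, use 1/2414430
Result: 11/193 = 1/18 + 1/695 + 1/2414430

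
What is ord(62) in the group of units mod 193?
48

193 is prime, so ord(62) divides φ(193) = 192.
Divisors of 192: 1, 2, 3, 4, 6, 8, 12, 16, 24, 32, 48, 64, 96, 192.
Repeated squaring: 62^1 ≡ 62, 62^2 ≡ 177, 62^4 ≡ 63, 62^8 ≡ 109, 62^16 ≡ 108, 62^32 ≡ 84, 62^64 ≡ 108, 62^128 ≡ 84 (mod 193).
Test 62^d mod 193 for each divisor d in increasing order:
62^1 ≡ 62
62^2 ≡ 177
62^3 = 62^2·62^1 ≡ 166
62^4 ≡ 63
62^6 = 62^4·62^2 ≡ 150
62^8 ≡ 109
62^12 = 62^8·62^4 ≡ 112
62^16 ≡ 108
62^24 = 62^16·62^8 ≡ 192
62^32 ≡ 84
62^48 = 62^32·62^16 ≡ 1  ← first divisor giving 1
The order is 48.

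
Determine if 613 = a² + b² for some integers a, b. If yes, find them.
17² + 18² (a=17, b=18)

Factorization: 613 = 613
By Fermat: n is sum of two squares iff every prime p ≡ 3 (mod 4) appears to even power.
All primes ≡ 3 (mod 4) appear to even power.
Search a = 0, 1, 2, … for 613 - a² a perfect square: first hit at a = 17: 613 - 289 = 324 = 18².
613 = 17² + 18² = 289 + 324 ✓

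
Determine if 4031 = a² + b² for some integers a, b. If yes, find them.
Not possible

Factorization: 4031 = 29 × 139
By Fermat: n is sum of two squares iff every prime p ≡ 3 (mod 4) appears to even power.
Prime(s) ≡ 3 (mod 4) with odd exponent: [(139, 1)]
Therefore 4031 cannot be expressed as a² + b².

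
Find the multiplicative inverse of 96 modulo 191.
2

gcd(96, 191) = 1, so the inverse exists.
Extended Euclidean algorithm on (191, 96):
191 = 1 × 96 + 95  ⟹  95 = (1)·191 + (-1)·96
96 = 1 × 95 + 1  ⟹  1 = (-1)·191 + (2)·96
So (2)·96 ≡ 1 (mod 191), i.e. 96^(-1) ≡ 2 (mod 191).
Check: 96 × 2 = 192 ≡ 1 (mod 191)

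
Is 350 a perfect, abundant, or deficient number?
abundant

Proper divisors of 350: sum = 1 + 2 + 5 + 7 + 10 + 14 + 25 + 35 + 50 + 70 + 175 = 394
Since 394 > 350, 350 is abundant.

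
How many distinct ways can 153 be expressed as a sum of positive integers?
54770336324

p(n) counts ways to write n as a sum of positive integers (order ignored).
Euler's pentagonal recurrence: p(k) = p(k-1) + p(k-2) - p(k-5) - p(k-7) + p(k-12) + p(k-15) - ... (offsets j(3j∓1)/2, signs ++--, p(0)=1, p(<0)=0).
DP table for k = 0..152: p(0)=1, p(1)=1, p(2)=2, p(3)=3, p(4)=5, p(5)=7, p(6)=11, p(7)=15, p(8)=22, p(9)=30, p(10)=42, p(11)=56, p(12)=77, p(13)=101, p(14)=135, p(15)=176, p(16)=231, p(17)=297, p(18)=385, p(19)=490, p(20)=627, p(21)=792, p(22)=1002, p(23)=1255, p(24)=1575, p(25)=1958, p(26)=2436, p(27)=3010, p(28)=3718, p(29)=4565, p(30)=5604, p(31)=6842, p(32)=8349, p(33)=10143, p(34)=12310, p(35)=14883, p(36)=17977, p(37)=21637, p(38)=26015, p(39)=31185, p(40)=37338, p(41)=44583, p(42)=53174, p(43)=63261, p(44)=75175, p(45)=89134, p(46)=105558, p(47)=124754, p(48)=147273, p(49)=173525, p(50)=204226, p(51)=239943, p(52)=281589, p(53)=329931, p(54)=386155, p(55)=451276, p(56)=526823, p(57)=614154, p(58)=715220, p(59)=831820, p(60)=966467, p(61)=1121505, p(62)=1300156, p(63)=1505499, p(64)=1741630, p(65)=2012558, p(66)=2323520, p(67)=2679689, p(68)=3087735, p(69)=3554345, p(70)=4087968, p(71)=4697205, p(72)=5392783, p(73)=6185689, p(74)=7089500, p(75)=8118264, p(76)=9289091, p(77)=10619863, p(78)=12132164, p(79)=13848650, p(80)=15796476, p(81)=18004327, p(82)=20506255, p(83)=23338469, p(84)=26543660, p(85)=30167357, p(86)=34262962, p(87)=38887673, p(88)=44108109, p(89)=49995925, p(90)=56634173, p(91)=64112359, p(92)=72533807, p(93)=82010177, p(94)=92669720, p(95)=104651419, p(96)=118114304, p(97)=133230930, p(98)=150198136, p(99)=169229875, p(100)=190569292, p(101)=214481126, p(102)=241265379, p(103)=271248950, p(104)=304801365, p(105)=342325709, p(106)=384276336, p(107)=431149389, p(108)=483502844, p(109)=541946240, p(110)=607163746, p(111)=679903203, p(112)=761002156, p(113)=851376628, p(114)=952050665, p(115)=1064144451, p(116)=1188908248, p(117)=1327710076, p(118)=1482074143, p(119)=1653668665, p(120)=1844349560, p(121)=2056148051, p(122)=2291320912, p(123)=2552338241, p(124)=2841940500, p(125)=3163127352, p(126)=3519222692, p(127)=3913864295, p(128)=4351078600, p(129)=4835271870, p(130)=5371315400, p(131)=5964539504, p(132)=6620830889, p(133)=7346629512, p(134)=8149040695, p(135)=9035836076, p(136)=10015581680, p(137)=11097645016, p(138)=12292341831, p(139)=13610949895, p(140)=15065878135, p(141)=16670689208, p(142)=18440293320, p(143)=20390982757, p(144)=22540654445, p(145)=24908858009, p(146)=27517052599, p(147)=30388671978, p(148)=33549419497, p(149)=37027355200, p(150)=40853235313, p(151)=45060624582, p(152)=49686288421.
Final step: p(153) = p(152) + p(151) - p(148) - p(146) + p(141) + p(138) - p(131) - p(127) + p(118) + p(113) - p(102) - p(96) + p(83) + p(76) - p(61) - p(53) + p(36) + p(27) - p(8)
= 49686288421 + 45060624582 - 33549419497 - 27517052599 + 16670689208 + 12292341831 - 5964539504 - 3913864295 + 1482074143 + 851376628 - 241265379 - 118114304 + 23338469 + 9289091 - 1121505 - 329931 + 17977 + 3010 - 22
= 54770336324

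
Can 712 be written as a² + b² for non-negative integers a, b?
6² + 26² (a=6, b=26)

Factorization: 712 = 2^3 × 89
By Fermat: n is sum of two squares iff every prime p ≡ 3 (mod 4) appears to even power.
All primes ≡ 3 (mod 4) appear to even power.
Search a = 0, 1, 2, … for 712 - a² a perfect square: first hit at a = 6: 712 - 36 = 676 = 26².
712 = 6² + 26² = 36 + 676 ✓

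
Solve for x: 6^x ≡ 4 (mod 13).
10

Baby-step giant-step with step n = ⌈√13⌉ = 4.
Baby steps 6^j mod 13 (j:value) for j=0..3: 0:1, 1:6, 2:10, 3:8.
Giant-step multiplier: 6^(-4) ≡ 6^(12-4) = 6^8 ≡ 3 (mod 13).
Giant steps γ_i = 4·3^i mod 13: γ_0=4, γ_1=12, γ_2=10 (in table at j=2).
x = i·n + j = 2·4 + 2 = 10.
Check: 6^10 ≡ 4 (mod 13).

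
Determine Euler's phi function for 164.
80

164 = 2^2 × 41
φ(n) = n × ∏(1 - 1/p) for each prime p dividing n
φ(164) = 164 × (1 - 1/2) × (1 - 1/41) = 80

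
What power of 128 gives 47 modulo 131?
15

Baby-step giant-step with step n = ⌈√131⌉ = 12.
Baby steps 128^j mod 131 (j:value) for j=0..11: 0:1, 1:128, 2:9, 3:104, 4:81, 5:19, 6:74, 7:40, 8:11, 9:98, 10:99, 11:96.
Giant-step multiplier: 128^(-12) ≡ 128^(130-12) = 128^118 ≡ 5 (mod 131).
Giant steps γ_i = 47·5^i mod 131: γ_0=47, γ_1=104 (in table at j=3).
x = i·n + j = 1·12 + 3 = 15.
Check: 128^15 ≡ 47 (mod 131).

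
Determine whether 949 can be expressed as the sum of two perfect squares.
7² + 30² (a=7, b=30)

Factorization: 949 = 13 × 73
By Fermat: n is sum of two squares iff every prime p ≡ 3 (mod 4) appears to even power.
All primes ≡ 3 (mod 4) appear to even power.
Search a = 0, 1, 2, … for 949 - a² a perfect square: first hit at a = 7: 949 - 49 = 900 = 30².
949 = 7² + 30² = 49 + 900 ✓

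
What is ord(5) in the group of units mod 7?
6

7 is prime, so ord(5) divides φ(7) = 6.
Divisors of 6: 1, 2, 3, 6.
Repeated squaring: 5^1 ≡ 5, 5^2 ≡ 4, 5^4 ≡ 2 (mod 7).
Test 5^d mod 7 for each divisor d in increasing order:
5^1 ≡ 5
5^2 ≡ 4
5^3 = 5^2·5^1 ≡ 6
5^6 = 5^4·5^2 ≡ 1  ← first divisor giving 1
The order is 6.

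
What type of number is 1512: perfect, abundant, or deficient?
abundant

Proper divisors of 1512: sum = 1 + 2 + 3 + 4 + 6 + 7 + 8 + 9 + ... + 252 + 378 + 504 + 756 (31 divisors) = 3288
Since 3288 > 1512, 1512 is abundant.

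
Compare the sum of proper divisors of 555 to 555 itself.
deficient

Proper divisors of 555: sum = 1 + 3 + 5 + 15 + 37 + 111 + 185 = 357
Since 357 < 555, 555 is deficient.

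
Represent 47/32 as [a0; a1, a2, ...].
[1; 2, 7, 2]

Euclidean algorithm steps:
47 = 1 × 32 + 15
32 = 2 × 15 + 2
15 = 7 × 2 + 1
2 = 2 × 1 + 0
Continued fraction: [1; 2, 7, 2]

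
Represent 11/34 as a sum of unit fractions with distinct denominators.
1/4 + 1/14 + 1/476

Greedy algorithm:
11/34: ceiling(34/11) = 4, use 1/4
5/68: ceiling(68/5) = 14, use 1/14
1/476: ceiling(476/1) = 476, use 1/476
Result: 11/34 = 1/4 + 1/14 + 1/476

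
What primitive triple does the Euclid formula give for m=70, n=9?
(4819, 1260, 4981)

Euclid's formula: a = m² - n², b = 2mn, c = m² + n²
m = 70, n = 9
a = 70² - 9² = 4900 - 81 = 4819
b = 2 × 70 × 9 = 1260
c = 70² + 9² = 4900 + 81 = 4981
Verification: 4819² + 1260² = 23222761 + 1587600 = 24810361 = 4981² ✓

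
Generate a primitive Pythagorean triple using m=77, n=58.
(2565, 8932, 9293)

Euclid's formula: a = m² - n², b = 2mn, c = m² + n²
m = 77, n = 58
a = 77² - 58² = 5929 - 3364 = 2565
b = 2 × 77 × 58 = 8932
c = 77² + 58² = 5929 + 3364 = 9293
Verification: 2565² + 8932² = 6579225 + 79780624 = 86359849 = 9293² ✓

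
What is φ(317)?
316

317 = 317
φ(n) = n × ∏(1 - 1/p) for each prime p dividing n
φ(317) = 317 × (1 - 1/317) = 316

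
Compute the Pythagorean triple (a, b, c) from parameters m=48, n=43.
(455, 4128, 4153)

Euclid's formula: a = m² - n², b = 2mn, c = m² + n²
m = 48, n = 43
a = 48² - 43² = 2304 - 1849 = 455
b = 2 × 48 × 43 = 4128
c = 48² + 43² = 2304 + 1849 = 4153
Verification: 455² + 4128² = 207025 + 17040384 = 17247409 = 4153² ✓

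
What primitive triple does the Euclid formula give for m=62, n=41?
(2163, 5084, 5525)

Euclid's formula: a = m² - n², b = 2mn, c = m² + n²
m = 62, n = 41
a = 62² - 41² = 3844 - 1681 = 2163
b = 2 × 62 × 41 = 5084
c = 62² + 41² = 3844 + 1681 = 5525
Verification: 2163² + 5084² = 4678569 + 25847056 = 30525625 = 5525² ✓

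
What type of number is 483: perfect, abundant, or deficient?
deficient

Proper divisors of 483: sum = 1 + 3 + 7 + 21 + 23 + 69 + 161 = 285
Since 285 < 483, 483 is deficient.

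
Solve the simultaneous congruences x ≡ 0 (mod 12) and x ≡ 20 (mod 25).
120

Using Chinese Remainder Theorem:
M = 12 × 25 = 300
M1 = 25, M2 = 12
y1 = 25^(-1) mod 12 = 1
y2 = 12^(-1) mod 25 = 23
x = (0×25×1 + 20×12×23) mod 300 = 120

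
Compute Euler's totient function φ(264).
80

264 = 2^3 × 3 × 11
φ(n) = n × ∏(1 - 1/p) for each prime p dividing n
φ(264) = 264 × (1 - 1/2) × (1 - 1/3) × (1 - 1/11) = 80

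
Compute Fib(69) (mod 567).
110

Matrix identity: Q^n = [[F_(n+1), F_n], [F_n, F_(n-1)]] with Q = [[1,1],[1,0]].
n = 69 = 1000101₂. Square-and-multiply, entries mod 567:
Q^1 = [[1,1],[1,0]]
Q^2 = (Q^1)² = [[2,1],[1,1]]
Q^4 = (Q^2)² = [[5,3],[3,2]]
Q^8 = (Q^4)² = [[34,21],[21,13]]
Q^17 = (Q^8)²·Q = [[316,463],[463,420]]
Q^34 = (Q^17)² = [[107,1],[1,106]]
Q^69 = (Q^34)²·Q = [[323,110],[110,213]]
F_69 mod 567 = Q^69[0][1] = 110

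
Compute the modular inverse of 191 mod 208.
159

gcd(191, 208) = 1, so the inverse exists.
Extended Euclidean algorithm on (208, 191):
208 = 1 × 191 + 17  ⟹  17 = (1)·208 + (-1)·191
191 = 11 × 17 + 4  ⟹  4 = (-11)·208 + (12)·191
17 = 4 × 4 + 1  ⟹  1 = (45)·208 + (-49)·191
So (-49)·191 ≡ 1 (mod 208), i.e. 191^(-1) ≡ -49 ≡ 159 (mod 208).
Check: 191 × 159 = 30369 ≡ 1 (mod 208)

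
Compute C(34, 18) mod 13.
8

Using Lucas' theorem:
Write n=34 and k=18 in base 13:
n in base 13: [2, 8]
k in base 13: [1, 5]
C(34,18) mod 13 = ∏ C(n_i, k_i) mod 13
Digit binomials (mod 13): C(2,1) = 2; C(8,5) = 56 ≡ 4
Product: 2 × 4 = 8 ≡ 8 (mod 13)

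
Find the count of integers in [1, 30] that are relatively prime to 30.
8

30 = 2 × 3 × 5
φ(n) = n × ∏(1 - 1/p) for each prime p dividing n
φ(30) = 30 × (1 - 1/2) × (1 - 1/3) × (1 - 1/5) = 8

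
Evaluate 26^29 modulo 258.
248

Repeated squaring. Binary of 29 = 11101.
26^1 ≡ 26 (mod 258); 26^2 ≡ 160 (mod 258); 26^4 ≡ 58 (mod 258); 26^8 ≡ 10 (mod 258); 26^16 ≡ 100 (mod 258)
26^29 = 26^1 × 26^4 × 26^8 × 26^16 ≡ 248 (mod 258)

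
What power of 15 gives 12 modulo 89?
55

Baby-step giant-step with step n = ⌈√89⌉ = 10.
Baby steps 15^j mod 89 (j:value) for j=0..9: 0:1, 1:15, 2:47, 3:82, 4:73, 5:27, 6:49, 7:23, 8:78, 9:13.
Giant-step multiplier: 15^(-10) ≡ 15^(88-10) = 15^78 ≡ 21 (mod 89).
Giant steps γ_i = 12·21^i mod 89: γ_0=12, γ_1=74, γ_2=41, γ_3=60, γ_4=14, γ_5=27 (in table at j=5).
x = i·n + j = 5·10 + 5 = 55.
Check: 15^55 ≡ 12 (mod 89).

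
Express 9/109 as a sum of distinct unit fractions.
1/13 + 1/178 + 1/36033 + 1/1817691892 + 1/8260009533788657268

Greedy algorithm:
9/109: ceiling(109/9) = 13, use 1/13
8/1417: ceiling(1417/8) = 178, use 1/178
7/252226: ceiling(252226/7) = 36033, use 1/36033
5/9088459458: ceiling(9088459458/5) = 1817691892, use 1/1817691892
1/8260009533788657268: ceiling(8260009533788657268/1) = 8260009533788657268, use 1/8260009533788657268
Result: 9/109 = 1/13 + 1/178 + 1/36033 + 1/1817691892 + 1/8260009533788657268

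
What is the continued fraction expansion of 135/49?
[2; 1, 3, 12]

Euclidean algorithm steps:
135 = 2 × 49 + 37
49 = 1 × 37 + 12
37 = 3 × 12 + 1
12 = 12 × 1 + 0
Continued fraction: [2; 1, 3, 12]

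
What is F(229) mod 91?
5

Matrix identity: Q^n = [[F_(n+1), F_n], [F_n, F_(n-1)]] with Q = [[1,1],[1,0]].
n = 229 = 11100101₂. Square-and-multiply, entries mod 91:
Q^1 = [[1,1],[1,0]]
Q^3 = (Q^1)²·Q = [[3,2],[2,1]]
Q^7 = (Q^3)²·Q = [[21,13],[13,8]]
Q^14 = (Q^7)² = [[64,13],[13,51]]
Q^28 = (Q^14)² = [[79,39],[39,40]]
Q^57 = (Q^28)²·Q = [[27,27],[27,0]]
Q^114 = (Q^57)² = [[2,1],[1,1]]
Q^229 = (Q^114)²·Q = [[8,5],[5,3]]
F_229 mod 91 = Q^229[0][1] = 5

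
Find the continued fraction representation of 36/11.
[3; 3, 1, 2]

Euclidean algorithm steps:
36 = 3 × 11 + 3
11 = 3 × 3 + 2
3 = 1 × 2 + 1
2 = 2 × 1 + 0
Continued fraction: [3; 3, 1, 2]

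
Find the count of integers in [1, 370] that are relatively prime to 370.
144

370 = 2 × 5 × 37
φ(n) = n × ∏(1 - 1/p) for each prime p dividing n
φ(370) = 370 × (1 - 1/2) × (1 - 1/5) × (1 - 1/37) = 144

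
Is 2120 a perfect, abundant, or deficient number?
abundant

Proper divisors of 2120: sum = 1 + 2 + 4 + 5 + 8 + 10 + 20 + 40 + 53 + 106 + 212 + 265 + 424 + 530 + 1060 = 2740
Since 2740 > 2120, 2120 is abundant.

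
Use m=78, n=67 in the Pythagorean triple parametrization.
(1595, 10452, 10573)

Euclid's formula: a = m² - n², b = 2mn, c = m² + n²
m = 78, n = 67
a = 78² - 67² = 6084 - 4489 = 1595
b = 2 × 78 × 67 = 10452
c = 78² + 67² = 6084 + 4489 = 10573
Verification: 1595² + 10452² = 2544025 + 109244304 = 111788329 = 10573² ✓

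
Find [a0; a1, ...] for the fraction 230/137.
[1; 1, 2, 8, 1, 4]

Euclidean algorithm steps:
230 = 1 × 137 + 93
137 = 1 × 93 + 44
93 = 2 × 44 + 5
44 = 8 × 5 + 4
5 = 1 × 4 + 1
4 = 4 × 1 + 0
Continued fraction: [1; 1, 2, 8, 1, 4]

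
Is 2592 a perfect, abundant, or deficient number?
abundant

Proper divisors of 2592: sum = 1 + 2 + 3 + 4 + 6 + 8 + 9 + 12 + ... + 432 + 648 + 864 + 1296 (29 divisors) = 5031
Since 5031 > 2592, 2592 is abundant.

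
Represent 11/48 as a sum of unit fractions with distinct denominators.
1/5 + 1/35 + 1/1680

Greedy algorithm:
11/48: ceiling(48/11) = 5, use 1/5
7/240: ceiling(240/7) = 35, use 1/35
1/1680: ceiling(1680/1) = 1680, use 1/1680
Result: 11/48 = 1/5 + 1/35 + 1/1680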